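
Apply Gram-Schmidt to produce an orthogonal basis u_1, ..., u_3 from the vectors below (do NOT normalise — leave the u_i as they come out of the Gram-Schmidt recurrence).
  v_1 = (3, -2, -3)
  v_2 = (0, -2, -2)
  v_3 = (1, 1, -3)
Orthogonal basis:
  u_1 = (3, -2, -3)
  u_2 = (-15/11, -12/11, -7/11)
  u_3 = (-11/19, 33/19, -33/19)

Apply the Gram-Schmidt recurrence
  u_1 = v_1
  u_i = v_i − Σ_{j<i} ((v_i · u_j) / (u_j · u_j)) · u_j.

Step by step this gives:
  u_1 = (3, -2, -3)
  u_2 = (-15/11, -12/11, -7/11)
  u_3 = (-11/19, 33/19, -33/19)

Orthogonality check:
  u_2 · u_1 = 0 (should be 0)
  u_3 · u_1 = 0 (should be 0)
  u_3 · u_2 = 0 (should be 0)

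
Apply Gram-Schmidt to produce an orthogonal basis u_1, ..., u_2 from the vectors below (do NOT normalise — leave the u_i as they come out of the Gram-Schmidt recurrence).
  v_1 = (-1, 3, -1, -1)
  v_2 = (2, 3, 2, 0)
Orthogonal basis:
  u_1 = (-1, 3, -1, -1)
  u_2 = (29/12, 7/4, 29/12, 5/12)

Apply the Gram-Schmidt recurrence
  u_1 = v_1
  u_i = v_i − Σ_{j<i} ((v_i · u_j) / (u_j · u_j)) · u_j.

Step by step this gives:
  u_1 = (-1, 3, -1, -1)
  u_2 = (29/12, 7/4, 29/12, 5/12)

Orthogonality check:
  u_2 · u_1 = 0 (should be 0)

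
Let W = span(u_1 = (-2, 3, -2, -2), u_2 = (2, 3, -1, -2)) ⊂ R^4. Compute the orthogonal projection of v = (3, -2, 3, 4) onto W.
proj_W(v) = (804/257, -876/257, 639/257, 584/257)

Set up U = [u_1 | ... | u_2] ∈ R^(4×2). The projector onto W = col(U) is P = U (U^T U)^(-1) U^T.
Compute U^T U =
  [21, 11]
  [11, 18],
and U^T v = (-26, -11).
Solve U^T U · c = U^T v for the coefficients: c = (-347/257, 55/257). The projection is proj_W(v) = U c.
Check: (v - proj_W(v)) · u_1 = 0  (should be 0).
Check: (v - proj_W(v)) · u_2 = 0  (should be 0).
Result: proj_W(v) = (804/257, -876/257, 639/257, 584/257).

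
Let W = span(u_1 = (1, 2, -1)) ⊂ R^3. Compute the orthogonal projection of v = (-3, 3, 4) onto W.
proj_W(v) = (-1/6, -1/3, 1/6)

Set up U = [u_1 | ... | u_1] ∈ R^(3×1). The projector onto W = col(U) is P = U (U^T U)^(-1) U^T.
Compute U^T U =
  [6],
and U^T v = (-1).
Solve U^T U · c = U^T v for the coefficients: c = (-1/6). The projection is proj_W(v) = U c.
Check: (v - proj_W(v)) · u_1 = 0  (should be 0).
Result: proj_W(v) = (-1/6, -1/3, 1/6).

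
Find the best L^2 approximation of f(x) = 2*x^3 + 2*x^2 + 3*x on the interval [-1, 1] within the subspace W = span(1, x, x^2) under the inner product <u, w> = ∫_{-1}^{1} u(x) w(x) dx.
g(x) = 2*x^2 + 21*x/5

The best approximation g ∈ W is the orthogonal projection of f onto W. Writing g = a_0 + a_1 x + a_2 x^2, the coefficients solve the normal equations G · a = b where
  G_{ij} = <φ_i, φ_j> and b_i = <f, φ_i>, with φ_0 = 1, φ_1 = x, φ_2 = x^2.
G =
  [2, 0, 2/3]
  [0, 2/3, 0]
  [2/3, 0, 2/5],
b = (4/3, 14/5, 4/5).
Solving gives a_0 = 0, a_1 = 21/5, a_2 = 2, so
  g(x) = 2*x^2 + 21*x/5.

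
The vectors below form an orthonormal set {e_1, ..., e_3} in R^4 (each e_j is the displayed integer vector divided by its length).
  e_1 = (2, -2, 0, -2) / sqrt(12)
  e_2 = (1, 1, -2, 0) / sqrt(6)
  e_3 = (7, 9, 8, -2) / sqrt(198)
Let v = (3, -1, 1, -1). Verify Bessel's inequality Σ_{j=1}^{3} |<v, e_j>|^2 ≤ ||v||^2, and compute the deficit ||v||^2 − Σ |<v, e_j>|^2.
Σ |<v, e_j>|^2 = 97/9; ||v||^2 = 12; deficit = 11/9

Write each e_j = u_j / sqrt(<u_j, u_j>) where u_j is the displayed integer vector. Then <v, e_j> = <v, u_j> / sqrt(<u_j, u_j>), so |<v, e_j>|^2 = <v, u_j>^2 / <u_j, u_j>.
Coefficients: <v, e_1> = 10/sqrt(12), <v, e_2> = 0/sqrt(6), <v, e_3> = 22/sqrt(198).
Square and sum: Σ |<v, e_j>|^2 = 97/9.
Compute ||v||^2 = v·v = 12.
Deficit = 12 − 97/9 = 11/9 ≥ 0, confirming Bessel's inequality. (The deficit equals ||v − Σ <v,e_j> e_j||^2, the squared distance from v to span{e_j}.)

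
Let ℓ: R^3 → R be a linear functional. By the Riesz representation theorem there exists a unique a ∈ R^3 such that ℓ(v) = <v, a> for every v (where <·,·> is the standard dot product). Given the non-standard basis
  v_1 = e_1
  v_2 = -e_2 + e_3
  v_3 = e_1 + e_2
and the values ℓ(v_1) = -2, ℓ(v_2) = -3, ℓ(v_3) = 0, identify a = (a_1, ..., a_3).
a = (-2, 2, -1)

Write a = (a_1, ..., a_3) in the standard basis. For each basis vector v_i, ℓ(v_i) = <v_i, a> is a linear equation in the a_j's. Collect the n equations into a matrix system V a = ℓ, where row i of V is v_i (expressed in the standard basis). Since V is invertible (lower-triangular with 1s on the diagonal, up to permutation), solve by back-substitution:
  V =
[[1, 0, 0],
 [0, -1, 1],
 [1, 1, 0]]
  V a = (-2, -3, 0)
Solving gives a = (-2, 2, -1).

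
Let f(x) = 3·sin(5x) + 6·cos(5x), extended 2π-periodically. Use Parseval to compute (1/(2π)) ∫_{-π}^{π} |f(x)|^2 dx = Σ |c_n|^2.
Σ |c_n|^2 = 45/2

Expand |f|^2 and use orthogonality of {sin(nx), cos(mx)} on [-π, π]:
  ∫_{-π}^{π} sin(nx)^2 dx = π, ∫ cos(mx)^2 dx = π, and cross terms integrate to 0.
So ∫_{-π}^{π} f(x)^2 dx = 3^2 · π + 6^2 · π = (9 + 36)π.
Divide by 2π: (9 + 36)/2 = 45/2.
By Parseval, this equals Σ |c_n|^2.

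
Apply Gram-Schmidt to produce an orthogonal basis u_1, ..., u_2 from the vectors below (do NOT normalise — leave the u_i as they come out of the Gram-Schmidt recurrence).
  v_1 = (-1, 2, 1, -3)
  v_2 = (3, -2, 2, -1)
Orthogonal basis:
  u_1 = (-1, 2, 1, -3)
  u_2 = (43/15, -26/15, 32/15, -7/5)

Apply the Gram-Schmidt recurrence
  u_1 = v_1
  u_i = v_i − Σ_{j<i} ((v_i · u_j) / (u_j · u_j)) · u_j.

Step by step this gives:
  u_1 = (-1, 2, 1, -3)
  u_2 = (43/15, -26/15, 32/15, -7/5)

Orthogonality check:
  u_2 · u_1 = 0 (should be 0)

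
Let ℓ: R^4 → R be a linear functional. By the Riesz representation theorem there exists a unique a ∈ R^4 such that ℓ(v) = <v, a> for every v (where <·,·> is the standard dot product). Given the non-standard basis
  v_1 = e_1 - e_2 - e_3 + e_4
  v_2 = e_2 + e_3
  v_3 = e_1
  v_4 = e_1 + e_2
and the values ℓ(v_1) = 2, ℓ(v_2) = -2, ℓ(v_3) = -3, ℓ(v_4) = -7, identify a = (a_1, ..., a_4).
a = (-3, -4, 2, 3)

Write a = (a_1, ..., a_4) in the standard basis. For each basis vector v_i, ℓ(v_i) = <v_i, a> is a linear equation in the a_j's. Collect the n equations into a matrix system V a = ℓ, where row i of V is v_i (expressed in the standard basis). Since V is invertible (lower-triangular with 1s on the diagonal, up to permutation), solve by back-substitution:
  V =
[[1, -1, -1, 1],
 [0, 1, 1, 0],
 [1, 0, 0, 0],
 [1, 1, 0, 0]]
  V a = (2, -2, -3, -7)
Solving gives a = (-3, -4, 2, 3).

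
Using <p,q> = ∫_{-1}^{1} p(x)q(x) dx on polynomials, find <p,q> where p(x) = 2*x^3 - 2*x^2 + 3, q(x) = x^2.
<p,q> = 6/5

Expand the product: p(x)·q(x) = 2*x^5 - 2*x^4 + 3*x^2.
∫_{-1}^{1} of each monomial x^k gives [2/(k+1) if k even, 0 if k odd]. Integrating term-by-term (or equivalently evaluating the antiderivative F(x) = x^6/3 - 2*x^5/5 + x^3 at the endpoints):
  F(1) − F(−1) = 14/15 − (-4/15) = 6/5.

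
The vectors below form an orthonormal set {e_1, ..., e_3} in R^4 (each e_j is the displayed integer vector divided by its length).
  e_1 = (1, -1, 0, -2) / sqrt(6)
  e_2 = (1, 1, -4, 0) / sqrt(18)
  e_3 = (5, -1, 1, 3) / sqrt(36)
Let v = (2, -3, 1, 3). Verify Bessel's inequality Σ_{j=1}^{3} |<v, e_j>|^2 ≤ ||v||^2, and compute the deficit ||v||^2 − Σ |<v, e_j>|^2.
Σ |<v, e_j>|^2 = 65/4; ||v||^2 = 23; deficit = 27/4

Write each e_j = u_j / sqrt(<u_j, u_j>) where u_j is the displayed integer vector. Then <v, e_j> = <v, u_j> / sqrt(<u_j, u_j>), so |<v, e_j>|^2 = <v, u_j>^2 / <u_j, u_j>.
Coefficients: <v, e_1> = -1/sqrt(6), <v, e_2> = -5/sqrt(18), <v, e_3> = 23/sqrt(36).
Square and sum: Σ |<v, e_j>|^2 = 65/4.
Compute ||v||^2 = v·v = 23.
Deficit = 23 − 65/4 = 27/4 ≥ 0, confirming Bessel's inequality. (The deficit equals ||v − Σ <v,e_j> e_j||^2, the squared distance from v to span{e_j}.)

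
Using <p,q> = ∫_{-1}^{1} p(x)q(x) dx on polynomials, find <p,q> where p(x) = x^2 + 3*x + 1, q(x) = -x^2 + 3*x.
<p,q> = 74/15

Expand the product: p(x)·q(x) = -x^4 + 8*x^2 + 3*x.
∫_{-1}^{1} of each monomial x^k gives [2/(k+1) if k even, 0 if k odd]. Integrating term-by-term (or equivalently evaluating the antiderivative F(x) = -x^5/5 + 8*x^3/3 + 3*x^2/2 at the endpoints):
  F(1) − F(−1) = 119/30 − (-29/30) = 74/15.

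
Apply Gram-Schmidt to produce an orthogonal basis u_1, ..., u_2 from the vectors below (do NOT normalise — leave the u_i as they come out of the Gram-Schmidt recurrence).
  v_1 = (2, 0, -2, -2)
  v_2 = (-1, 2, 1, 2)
Orthogonal basis:
  u_1 = (2, 0, -2, -2)
  u_2 = (1/3, 2, -1/3, 2/3)

Apply the Gram-Schmidt recurrence
  u_1 = v_1
  u_i = v_i − Σ_{j<i} ((v_i · u_j) / (u_j · u_j)) · u_j.

Step by step this gives:
  u_1 = (2, 0, -2, -2)
  u_2 = (1/3, 2, -1/3, 2/3)

Orthogonality check:
  u_2 · u_1 = 0 (should be 0)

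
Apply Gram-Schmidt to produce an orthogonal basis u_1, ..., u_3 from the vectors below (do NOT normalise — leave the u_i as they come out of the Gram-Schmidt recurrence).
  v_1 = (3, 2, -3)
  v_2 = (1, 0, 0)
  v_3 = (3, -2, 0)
Orthogonal basis:
  u_1 = (3, 2, -3)
  u_2 = (13/22, -3/11, 9/22)
  u_3 = (0, -18/13, -12/13)

Apply the Gram-Schmidt recurrence
  u_1 = v_1
  u_i = v_i − Σ_{j<i} ((v_i · u_j) / (u_j · u_j)) · u_j.

Step by step this gives:
  u_1 = (3, 2, -3)
  u_2 = (13/22, -3/11, 9/22)
  u_3 = (0, -18/13, -12/13)

Orthogonality check:
  u_2 · u_1 = 0 (should be 0)
  u_3 · u_1 = 0 (should be 0)
  u_3 · u_2 = 0 (should be 0)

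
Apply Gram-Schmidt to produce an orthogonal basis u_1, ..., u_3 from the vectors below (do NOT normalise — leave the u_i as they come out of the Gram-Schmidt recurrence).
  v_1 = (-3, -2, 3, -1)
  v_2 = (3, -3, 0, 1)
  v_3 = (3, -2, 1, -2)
Orthogonal basis:
  u_1 = (-3, -2, 3, -1)
  u_2 = (57/23, -77/23, 12/23, 19/23)
  u_3 = (522/421, 159/421, 265/421, -1089/421)

Apply the Gram-Schmidt recurrence
  u_1 = v_1
  u_i = v_i − Σ_{j<i} ((v_i · u_j) / (u_j · u_j)) · u_j.

Step by step this gives:
  u_1 = (-3, -2, 3, -1)
  u_2 = (57/23, -77/23, 12/23, 19/23)
  u_3 = (522/421, 159/421, 265/421, -1089/421)

Orthogonality check:
  u_2 · u_1 = 0 (should be 0)
  u_3 · u_1 = 0 (should be 0)
  u_3 · u_2 = 0 (should be 0)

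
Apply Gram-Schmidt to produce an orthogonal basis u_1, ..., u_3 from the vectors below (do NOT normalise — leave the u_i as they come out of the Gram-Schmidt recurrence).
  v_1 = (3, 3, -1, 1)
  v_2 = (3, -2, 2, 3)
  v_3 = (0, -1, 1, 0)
Orthogonal basis:
  u_1 = (3, 3, -1, 1)
  u_2 = (12/5, -13/5, 11/5, 14/5)
  u_3 = (1/7, 2/21, 8/21, -1/3)

Apply the Gram-Schmidt recurrence
  u_1 = v_1
  u_i = v_i − Σ_{j<i} ((v_i · u_j) / (u_j · u_j)) · u_j.

Step by step this gives:
  u_1 = (3, 3, -1, 1)
  u_2 = (12/5, -13/5, 11/5, 14/5)
  u_3 = (1/7, 2/21, 8/21, -1/3)

Orthogonality check:
  u_2 · u_1 = 0 (should be 0)
  u_3 · u_1 = 0 (should be 0)
  u_3 · u_2 = 0 (should be 0)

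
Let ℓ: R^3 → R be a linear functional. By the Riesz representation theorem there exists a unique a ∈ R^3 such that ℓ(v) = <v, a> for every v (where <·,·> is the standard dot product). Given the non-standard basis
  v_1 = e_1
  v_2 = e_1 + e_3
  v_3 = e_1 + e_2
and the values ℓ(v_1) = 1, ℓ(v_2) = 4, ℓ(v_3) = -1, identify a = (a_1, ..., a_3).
a = (1, -2, 3)

Write a = (a_1, ..., a_3) in the standard basis. For each basis vector v_i, ℓ(v_i) = <v_i, a> is a linear equation in the a_j's. Collect the n equations into a matrix system V a = ℓ, where row i of V is v_i (expressed in the standard basis). Since V is invertible (lower-triangular with 1s on the diagonal, up to permutation), solve by back-substitution:
  V =
[[1, 0, 0],
 [1, 0, 1],
 [1, 1, 0]]
  V a = (1, 4, -1)
Solving gives a = (1, -2, 3).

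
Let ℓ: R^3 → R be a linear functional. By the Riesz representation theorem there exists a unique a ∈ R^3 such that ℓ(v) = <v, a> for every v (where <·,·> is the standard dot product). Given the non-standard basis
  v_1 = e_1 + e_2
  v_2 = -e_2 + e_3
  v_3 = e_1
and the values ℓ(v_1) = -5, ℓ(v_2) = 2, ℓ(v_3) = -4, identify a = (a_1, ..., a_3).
a = (-4, -1, 1)

Write a = (a_1, ..., a_3) in the standard basis. For each basis vector v_i, ℓ(v_i) = <v_i, a> is a linear equation in the a_j's. Collect the n equations into a matrix system V a = ℓ, where row i of V is v_i (expressed in the standard basis). Since V is invertible (lower-triangular with 1s on the diagonal, up to permutation), solve by back-substitution:
  V =
[[1, 1, 0],
 [0, -1, 1],
 [1, 0, 0]]
  V a = (-5, 2, -4)
Solving gives a = (-4, -1, 1).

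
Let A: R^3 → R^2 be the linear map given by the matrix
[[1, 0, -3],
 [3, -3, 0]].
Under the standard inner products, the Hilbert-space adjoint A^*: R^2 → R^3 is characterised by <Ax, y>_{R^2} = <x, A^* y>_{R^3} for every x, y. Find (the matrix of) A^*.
A^* = A^T =
[[1, 3],
 [0, -3],
 [-3, 0]]

For real matrices with standard dot products, the defining identity <Ax, y> = <x, A^* y> gives (Ax)^T y = x^T (A^*) y, i.e. x^T A^T y = x^T (A^*) y. Since this holds for all x, y, we must have A^* = A^T. Therefore
A^* =
[[1, 3],
 [0, -3],
 [-3, 0]].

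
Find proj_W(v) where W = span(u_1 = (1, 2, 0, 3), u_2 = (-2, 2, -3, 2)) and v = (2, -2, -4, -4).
proj_W(v) = (-187/115, -206/115, -84/115, -337/115)

Set up U = [u_1 | ... | u_2] ∈ R^(4×2). The projector onto W = col(U) is P = U (U^T U)^(-1) U^T.
Compute U^T U =
  [14, 8]
  [8, 21],
and U^T v = (-14, -4).
Solve U^T U · c = U^T v for the coefficients: c = (-131/115, 28/115). The projection is proj_W(v) = U c.
Check: (v - proj_W(v)) · u_1 = 0  (should be 0).
Check: (v - proj_W(v)) · u_2 = 0  (should be 0).
Result: proj_W(v) = (-187/115, -206/115, -84/115, -337/115).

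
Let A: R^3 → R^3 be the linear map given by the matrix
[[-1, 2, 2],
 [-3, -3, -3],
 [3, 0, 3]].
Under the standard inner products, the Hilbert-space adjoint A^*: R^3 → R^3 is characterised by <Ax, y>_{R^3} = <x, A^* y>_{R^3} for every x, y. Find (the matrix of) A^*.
A^* = A^T =
[[-1, -3, 3],
 [2, -3, 0],
 [2, -3, 3]]

For real matrices with standard dot products, the defining identity <Ax, y> = <x, A^* y> gives (Ax)^T y = x^T (A^*) y, i.e. x^T A^T y = x^T (A^*) y. Since this holds for all x, y, we must have A^* = A^T. Therefore
A^* =
[[-1, -3, 3],
 [2, -3, 0],
 [2, -3, 3]].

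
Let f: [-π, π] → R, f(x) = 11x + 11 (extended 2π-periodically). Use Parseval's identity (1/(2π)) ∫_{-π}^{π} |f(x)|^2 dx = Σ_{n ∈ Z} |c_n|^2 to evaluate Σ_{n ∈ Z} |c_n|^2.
Σ |c_n|^2 = 121π^2/3 + 121

Expand and integrate term by term over [-π, π]:
  ∫ (11x)^2 dx = 121·(2π^3/3); ∫ 2·11·(11)·x dx = 0 (odd integrand); ∫ 11^2 dx = 121·2π.
So (1/(2π)) ∫_{-π}^{π} (11x + 11)^2 dx = 121π^2/3 + 121 = 121π^2/3 + 121.
Parseval ⇒ Σ |c_n|^2 = 121π^2/3 + 121.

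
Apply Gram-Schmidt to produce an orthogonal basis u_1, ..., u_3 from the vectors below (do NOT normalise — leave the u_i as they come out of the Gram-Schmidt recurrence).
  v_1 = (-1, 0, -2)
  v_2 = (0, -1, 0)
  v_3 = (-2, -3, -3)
Orthogonal basis:
  u_1 = (-1, 0, -2)
  u_2 = (0, -1, 0)
  u_3 = (-2/5, 0, 1/5)

Apply the Gram-Schmidt recurrence
  u_1 = v_1
  u_i = v_i − Σ_{j<i} ((v_i · u_j) / (u_j · u_j)) · u_j.

Step by step this gives:
  u_1 = (-1, 0, -2)
  u_2 = (0, -1, 0)
  u_3 = (-2/5, 0, 1/5)

Orthogonality check:
  u_2 · u_1 = 0 (should be 0)
  u_3 · u_1 = 0 (should be 0)
  u_3 · u_2 = 0 (should be 0)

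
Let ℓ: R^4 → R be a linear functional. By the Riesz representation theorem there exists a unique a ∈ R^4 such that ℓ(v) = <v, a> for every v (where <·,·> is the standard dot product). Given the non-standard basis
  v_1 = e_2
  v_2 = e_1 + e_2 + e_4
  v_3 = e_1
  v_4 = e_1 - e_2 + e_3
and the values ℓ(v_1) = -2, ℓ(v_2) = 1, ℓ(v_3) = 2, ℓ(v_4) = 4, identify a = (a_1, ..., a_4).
a = (2, -2, 0, 1)

Write a = (a_1, ..., a_4) in the standard basis. For each basis vector v_i, ℓ(v_i) = <v_i, a> is a linear equation in the a_j's. Collect the n equations into a matrix system V a = ℓ, where row i of V is v_i (expressed in the standard basis). Since V is invertible (lower-triangular with 1s on the diagonal, up to permutation), solve by back-substitution:
  V =
[[0, 1, 0, 0],
 [1, 1, 0, 1],
 [1, 0, 0, 0],
 [1, -1, 1, 0]]
  V a = (-2, 1, 2, 4)
Solving gives a = (2, -2, 0, 1).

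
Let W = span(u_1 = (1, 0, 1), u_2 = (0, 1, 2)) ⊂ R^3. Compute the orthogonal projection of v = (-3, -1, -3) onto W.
proj_W(v) = (-8/3, -1/3, -10/3)

Set up U = [u_1 | ... | u_2] ∈ R^(3×2). The projector onto W = col(U) is P = U (U^T U)^(-1) U^T.
Compute U^T U =
  [2, 2]
  [2, 5],
and U^T v = (-6, -7).
Solve U^T U · c = U^T v for the coefficients: c = (-8/3, -1/3). The projection is proj_W(v) = U c.
Check: (v - proj_W(v)) · u_1 = 0  (should be 0).
Check: (v - proj_W(v)) · u_2 = 0  (should be 0).
Result: proj_W(v) = (-8/3, -1/3, -10/3).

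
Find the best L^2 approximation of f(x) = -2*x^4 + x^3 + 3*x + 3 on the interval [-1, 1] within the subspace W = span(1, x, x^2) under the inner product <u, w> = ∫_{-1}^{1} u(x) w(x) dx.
g(x) = -12*x^2/7 + 18*x/5 + 111/35

The best approximation g ∈ W is the orthogonal projection of f onto W. Writing g = a_0 + a_1 x + a_2 x^2, the coefficients solve the normal equations G · a = b where
  G_{ij} = <φ_i, φ_j> and b_i = <f, φ_i>, with φ_0 = 1, φ_1 = x, φ_2 = x^2.
G =
  [2, 0, 2/3]
  [0, 2/3, 0]
  [2/3, 0, 2/5],
b = (26/5, 12/5, 10/7).
Solving gives a_0 = 111/35, a_1 = 18/5, a_2 = -12/7, so
  g(x) = -12*x^2/7 + 18*x/5 + 111/35.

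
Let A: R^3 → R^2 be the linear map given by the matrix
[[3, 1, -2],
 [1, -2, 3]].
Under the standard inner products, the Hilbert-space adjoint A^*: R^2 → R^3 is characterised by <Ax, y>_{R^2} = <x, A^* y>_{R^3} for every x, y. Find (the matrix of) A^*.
A^* = A^T =
[[3, 1],
 [1, -2],
 [-2, 3]]

For real matrices with standard dot products, the defining identity <Ax, y> = <x, A^* y> gives (Ax)^T y = x^T (A^*) y, i.e. x^T A^T y = x^T (A^*) y. Since this holds for all x, y, we must have A^* = A^T. Therefore
A^* =
[[3, 1],
 [1, -2],
 [-2, 3]].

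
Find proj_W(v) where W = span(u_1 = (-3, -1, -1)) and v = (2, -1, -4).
proj_W(v) = (3/11, 1/11, 1/11)

Set up U = [u_1 | ... | u_1] ∈ R^(3×1). The projector onto W = col(U) is P = U (U^T U)^(-1) U^T.
Compute U^T U =
  [11],
and U^T v = (-1).
Solve U^T U · c = U^T v for the coefficients: c = (-1/11). The projection is proj_W(v) = U c.
Check: (v - proj_W(v)) · u_1 = 0  (should be 0).
Result: proj_W(v) = (3/11, 1/11, 1/11).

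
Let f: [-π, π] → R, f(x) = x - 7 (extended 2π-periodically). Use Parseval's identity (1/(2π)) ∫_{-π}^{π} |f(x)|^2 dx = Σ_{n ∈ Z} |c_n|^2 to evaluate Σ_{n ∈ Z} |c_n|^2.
Σ |c_n|^2 = π^2/3 + 49

Expand and integrate term by term over [-π, π]:
  ∫ (x)^2 dx = 1·(2π^3/3); ∫ 2·1·(-7)·x dx = 0 (odd integrand); ∫ (-7)^2 dx = 49·2π.
So (1/(2π)) ∫_{-π}^{π} (x - 7)^2 dx = 1π^2/3 + 49 = π^2/3 + 49.
Parseval ⇒ Σ |c_n|^2 = π^2/3 + 49.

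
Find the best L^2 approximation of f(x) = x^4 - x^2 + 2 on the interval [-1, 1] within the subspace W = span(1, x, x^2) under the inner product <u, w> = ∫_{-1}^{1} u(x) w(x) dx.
g(x) = 67/35 - x^2/7

The best approximation g ∈ W is the orthogonal projection of f onto W. Writing g = a_0 + a_1 x + a_2 x^2, the coefficients solve the normal equations G · a = b where
  G_{ij} = <φ_i, φ_j> and b_i = <f, φ_i>, with φ_0 = 1, φ_1 = x, φ_2 = x^2.
G =
  [2, 0, 2/3]
  [0, 2/3, 0]
  [2/3, 0, 2/5],
b = (56/15, 0, 128/105).
Solving gives a_0 = 67/35, a_1 = 0, a_2 = -1/7, so
  g(x) = 67/35 - x^2/7.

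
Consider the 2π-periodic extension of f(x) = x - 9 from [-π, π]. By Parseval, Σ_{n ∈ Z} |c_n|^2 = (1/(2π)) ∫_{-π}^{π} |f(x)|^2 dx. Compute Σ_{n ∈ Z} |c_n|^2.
Σ |c_n|^2 = π^2/3 + 81

Expand and integrate term by term over [-π, π]:
  ∫ (x)^2 dx = 1·(2π^3/3); ∫ 2·1·(-9)·x dx = 0 (odd integrand); ∫ (-9)^2 dx = 81·2π.
So (1/(2π)) ∫_{-π}^{π} (x - 9)^2 dx = 1π^2/3 + 81 = π^2/3 + 81.
Parseval ⇒ Σ |c_n|^2 = π^2/3 + 81.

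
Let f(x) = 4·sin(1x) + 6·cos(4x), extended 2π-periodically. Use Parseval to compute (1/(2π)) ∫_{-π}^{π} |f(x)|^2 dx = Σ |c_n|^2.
Σ |c_n|^2 = 26

Expand |f|^2 and use orthogonality of {sin(nx), cos(mx)} on [-π, π]:
  ∫_{-π}^{π} sin(nx)^2 dx = π, ∫ cos(mx)^2 dx = π, and cross terms integrate to 0.
So ∫_{-π}^{π} f(x)^2 dx = 4^2 · π + 6^2 · π = (16 + 36)π.
Divide by 2π: (16 + 36)/2 = 26.
By Parseval, this equals Σ |c_n|^2.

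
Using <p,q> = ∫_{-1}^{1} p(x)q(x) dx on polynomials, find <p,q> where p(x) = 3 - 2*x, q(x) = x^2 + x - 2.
<p,q> = -34/3

Expand the product: p(x)·q(x) = -2*x^3 + x^2 + 7*x - 6.
∫_{-1}^{1} of each monomial x^k gives [2/(k+1) if k even, 0 if k odd]. Integrating term-by-term (or equivalently evaluating the antiderivative F(x) = -x^4/2 + x^3/3 + 7*x^2/2 - 6*x at the endpoints):
  F(1) − F(−1) = -8/3 − (26/3) = -34/3.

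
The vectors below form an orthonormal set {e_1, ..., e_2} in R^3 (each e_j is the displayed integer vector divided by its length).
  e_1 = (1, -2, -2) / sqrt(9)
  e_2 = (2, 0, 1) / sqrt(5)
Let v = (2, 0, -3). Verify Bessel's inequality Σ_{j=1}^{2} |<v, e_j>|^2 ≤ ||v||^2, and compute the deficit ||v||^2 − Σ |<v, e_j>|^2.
Σ |<v, e_j>|^2 = 329/45; ||v||^2 = 13; deficit = 256/45

Write each e_j = u_j / sqrt(<u_j, u_j>) where u_j is the displayed integer vector. Then <v, e_j> = <v, u_j> / sqrt(<u_j, u_j>), so |<v, e_j>|^2 = <v, u_j>^2 / <u_j, u_j>.
Coefficients: <v, e_1> = 8/sqrt(9), <v, e_2> = 1/sqrt(5).
Square and sum: Σ |<v, e_j>|^2 = 329/45.
Compute ||v||^2 = v·v = 13.
Deficit = 13 − 329/45 = 256/45 ≥ 0, confirming Bessel's inequality. (The deficit equals ||v − Σ <v,e_j> e_j||^2, the squared distance from v to span{e_j}.)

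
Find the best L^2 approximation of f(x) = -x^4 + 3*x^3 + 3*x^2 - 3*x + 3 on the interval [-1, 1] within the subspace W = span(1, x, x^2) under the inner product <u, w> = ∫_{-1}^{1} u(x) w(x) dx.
g(x) = 15*x^2/7 - 6*x/5 + 108/35

The best approximation g ∈ W is the orthogonal projection of f onto W. Writing g = a_0 + a_1 x + a_2 x^2, the coefficients solve the normal equations G · a = b where
  G_{ij} = <φ_i, φ_j> and b_i = <f, φ_i>, with φ_0 = 1, φ_1 = x, φ_2 = x^2.
G =
  [2, 0, 2/3]
  [0, 2/3, 0]
  [2/3, 0, 2/5],
b = (38/5, -4/5, 102/35).
Solving gives a_0 = 108/35, a_1 = -6/5, a_2 = 15/7, so
  g(x) = 15*x^2/7 - 6*x/5 + 108/35.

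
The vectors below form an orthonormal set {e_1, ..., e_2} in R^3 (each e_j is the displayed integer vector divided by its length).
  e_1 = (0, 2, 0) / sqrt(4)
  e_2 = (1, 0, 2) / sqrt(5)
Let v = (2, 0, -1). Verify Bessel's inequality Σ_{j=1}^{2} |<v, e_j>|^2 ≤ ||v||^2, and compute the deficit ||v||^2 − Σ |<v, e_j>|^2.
Σ |<v, e_j>|^2 = 0; ||v||^2 = 5; deficit = 5

Write each e_j = u_j / sqrt(<u_j, u_j>) where u_j is the displayed integer vector. Then <v, e_j> = <v, u_j> / sqrt(<u_j, u_j>), so |<v, e_j>|^2 = <v, u_j>^2 / <u_j, u_j>.
Coefficients: <v, e_1> = 0/sqrt(4), <v, e_2> = 0/sqrt(5).
Square and sum: Σ |<v, e_j>|^2 = 0.
Compute ||v||^2 = v·v = 5.
Deficit = 5 − 0 = 5 ≥ 0, confirming Bessel's inequality. (The deficit equals ||v − Σ <v,e_j> e_j||^2, the squared distance from v to span{e_j}.)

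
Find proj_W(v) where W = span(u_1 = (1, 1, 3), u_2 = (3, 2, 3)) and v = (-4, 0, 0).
proj_W(v) = (-74/23, -36/23, 6/23)

Set up U = [u_1 | ... | u_2] ∈ R^(3×2). The projector onto W = col(U) is P = U (U^T U)^(-1) U^T.
Compute U^T U =
  [11, 14]
  [14, 22],
and U^T v = (-4, -12).
Solve U^T U · c = U^T v for the coefficients: c = (40/23, -38/23). The projection is proj_W(v) = U c.
Check: (v - proj_W(v)) · u_1 = 0  (should be 0).
Check: (v - proj_W(v)) · u_2 = 0  (should be 0).
Result: proj_W(v) = (-74/23, -36/23, 6/23).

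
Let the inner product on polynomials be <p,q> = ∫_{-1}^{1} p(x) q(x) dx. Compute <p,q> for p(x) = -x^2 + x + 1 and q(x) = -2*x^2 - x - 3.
<p,q> = -26/5

Expand the product: p(x)·q(x) = 2*x^4 - x^3 - 4*x - 3.
∫_{-1}^{1} of each monomial x^k gives [2/(k+1) if k even, 0 if k odd]. Integrating term-by-term (or equivalently evaluating the antiderivative F(x) = 2*x^5/5 - x^4/4 - 2*x^2 - 3*x at the endpoints):
  F(1) − F(−1) = -97/20 − (7/20) = -26/5.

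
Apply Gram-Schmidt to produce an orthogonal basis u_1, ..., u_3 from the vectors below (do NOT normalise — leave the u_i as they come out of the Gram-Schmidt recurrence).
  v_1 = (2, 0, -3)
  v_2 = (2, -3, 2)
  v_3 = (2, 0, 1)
Orthogonal basis:
  u_1 = (2, 0, -3)
  u_2 = (30/13, -3, 20/13)
  u_3 = (216/217, 240/217, 144/217)

Apply the Gram-Schmidt recurrence
  u_1 = v_1
  u_i = v_i − Σ_{j<i} ((v_i · u_j) / (u_j · u_j)) · u_j.

Step by step this gives:
  u_1 = (2, 0, -3)
  u_2 = (30/13, -3, 20/13)
  u_3 = (216/217, 240/217, 144/217)

Orthogonality check:
  u_2 · u_1 = 0 (should be 0)
  u_3 · u_1 = 0 (should be 0)
  u_3 · u_2 = 0 (should be 0)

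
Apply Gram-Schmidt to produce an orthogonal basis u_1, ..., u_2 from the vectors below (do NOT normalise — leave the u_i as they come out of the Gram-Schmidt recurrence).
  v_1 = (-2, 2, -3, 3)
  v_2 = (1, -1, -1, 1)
Orthogonal basis:
  u_1 = (-2, 2, -3, 3)
  u_2 = (15/13, -15/13, -10/13, 10/13)

Apply the Gram-Schmidt recurrence
  u_1 = v_1
  u_i = v_i − Σ_{j<i} ((v_i · u_j) / (u_j · u_j)) · u_j.

Step by step this gives:
  u_1 = (-2, 2, -3, 3)
  u_2 = (15/13, -15/13, -10/13, 10/13)

Orthogonality check:
  u_2 · u_1 = 0 (should be 0)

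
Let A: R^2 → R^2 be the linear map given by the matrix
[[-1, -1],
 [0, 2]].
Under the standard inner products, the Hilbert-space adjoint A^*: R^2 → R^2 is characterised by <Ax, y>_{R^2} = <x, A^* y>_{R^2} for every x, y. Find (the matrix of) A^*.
A^* = A^T =
[[-1, 0],
 [-1, 2]]

For real matrices with standard dot products, the defining identity <Ax, y> = <x, A^* y> gives (Ax)^T y = x^T (A^*) y, i.e. x^T A^T y = x^T (A^*) y. Since this holds for all x, y, we must have A^* = A^T. Therefore
A^* =
[[-1, 0],
 [-1, 2]].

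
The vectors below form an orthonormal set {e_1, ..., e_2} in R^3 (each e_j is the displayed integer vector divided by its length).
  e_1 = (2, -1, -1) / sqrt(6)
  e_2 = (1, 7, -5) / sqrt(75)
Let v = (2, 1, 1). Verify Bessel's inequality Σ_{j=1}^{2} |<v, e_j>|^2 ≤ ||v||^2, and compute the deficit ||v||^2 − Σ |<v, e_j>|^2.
Σ |<v, e_j>|^2 = 22/25; ||v||^2 = 6; deficit = 128/25

Write each e_j = u_j / sqrt(<u_j, u_j>) where u_j is the displayed integer vector. Then <v, e_j> = <v, u_j> / sqrt(<u_j, u_j>), so |<v, e_j>|^2 = <v, u_j>^2 / <u_j, u_j>.
Coefficients: <v, e_1> = 2/sqrt(6), <v, e_2> = 4/sqrt(75).
Square and sum: Σ |<v, e_j>|^2 = 22/25.
Compute ||v||^2 = v·v = 6.
Deficit = 6 − 22/25 = 128/25 ≥ 0, confirming Bessel's inequality. (The deficit equals ||v − Σ <v,e_j> e_j||^2, the squared distance from v to span{e_j}.)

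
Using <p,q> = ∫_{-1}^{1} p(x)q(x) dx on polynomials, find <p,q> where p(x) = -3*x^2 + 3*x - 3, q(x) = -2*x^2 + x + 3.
<p,q> = -78/5

Expand the product: p(x)·q(x) = 6*x^4 - 9*x^3 + 6*x - 9.
∫_{-1}^{1} of each monomial x^k gives [2/(k+1) if k even, 0 if k odd]. Integrating term-by-term (or equivalently evaluating the antiderivative F(x) = 6*x^5/5 - 9*x^4/4 + 3*x^2 - 9*x at the endpoints):
  F(1) − F(−1) = -141/20 − (171/20) = -78/5.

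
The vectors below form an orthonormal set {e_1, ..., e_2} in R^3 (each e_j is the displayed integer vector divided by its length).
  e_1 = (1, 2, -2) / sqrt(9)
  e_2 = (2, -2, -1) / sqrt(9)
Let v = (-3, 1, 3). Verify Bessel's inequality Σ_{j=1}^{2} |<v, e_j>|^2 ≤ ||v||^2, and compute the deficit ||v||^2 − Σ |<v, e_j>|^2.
Σ |<v, e_j>|^2 = 170/9; ||v||^2 = 19; deficit = 1/9

Write each e_j = u_j / sqrt(<u_j, u_j>) where u_j is the displayed integer vector. Then <v, e_j> = <v, u_j> / sqrt(<u_j, u_j>), so |<v, e_j>|^2 = <v, u_j>^2 / <u_j, u_j>.
Coefficients: <v, e_1> = -7/sqrt(9), <v, e_2> = -11/sqrt(9).
Square and sum: Σ |<v, e_j>|^2 = 170/9.
Compute ||v||^2 = v·v = 19.
Deficit = 19 − 170/9 = 1/9 ≥ 0, confirming Bessel's inequality. (The deficit equals ||v − Σ <v,e_j> e_j||^2, the squared distance from v to span{e_j}.)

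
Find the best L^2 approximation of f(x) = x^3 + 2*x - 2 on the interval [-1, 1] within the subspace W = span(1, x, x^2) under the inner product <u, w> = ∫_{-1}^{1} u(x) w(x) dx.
g(x) = 13*x/5 - 2

The best approximation g ∈ W is the orthogonal projection of f onto W. Writing g = a_0 + a_1 x + a_2 x^2, the coefficients solve the normal equations G · a = b where
  G_{ij} = <φ_i, φ_j> and b_i = <f, φ_i>, with φ_0 = 1, φ_1 = x, φ_2 = x^2.
G =
  [2, 0, 2/3]
  [0, 2/3, 0]
  [2/3, 0, 2/5],
b = (-4, 26/15, -4/3).
Solving gives a_0 = -2, a_1 = 13/5, a_2 = 0, so
  g(x) = 13*x/5 - 2.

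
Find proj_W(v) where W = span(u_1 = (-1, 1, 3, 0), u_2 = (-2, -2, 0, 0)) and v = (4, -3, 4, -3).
proj_W(v) = (1/22, 21/22, 15/11, 0)

Set up U = [u_1 | ... | u_2] ∈ R^(4×2). The projector onto W = col(U) is P = U (U^T U)^(-1) U^T.
Compute U^T U =
  [11, 0]
  [0, 8],
and U^T v = (5, -2).
Solve U^T U · c = U^T v for the coefficients: c = (5/11, -1/4). The projection is proj_W(v) = U c.
Check: (v - proj_W(v)) · u_1 = 0  (should be 0).
Check: (v - proj_W(v)) · u_2 = 0  (should be 0).
Result: proj_W(v) = (1/22, 21/22, 15/11, 0).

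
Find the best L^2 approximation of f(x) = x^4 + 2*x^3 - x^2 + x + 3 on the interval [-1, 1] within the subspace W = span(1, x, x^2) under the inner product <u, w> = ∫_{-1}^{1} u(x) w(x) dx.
g(x) = -x^2/7 + 11*x/5 + 102/35

The best approximation g ∈ W is the orthogonal projection of f onto W. Writing g = a_0 + a_1 x + a_2 x^2, the coefficients solve the normal equations G · a = b where
  G_{ij} = <φ_i, φ_j> and b_i = <f, φ_i>, with φ_0 = 1, φ_1 = x, φ_2 = x^2.
G =
  [2, 0, 2/3]
  [0, 2/3, 0]
  [2/3, 0, 2/5],
b = (86/15, 22/15, 66/35).
Solving gives a_0 = 102/35, a_1 = 11/5, a_2 = -1/7, so
  g(x) = -x^2/7 + 11*x/5 + 102/35.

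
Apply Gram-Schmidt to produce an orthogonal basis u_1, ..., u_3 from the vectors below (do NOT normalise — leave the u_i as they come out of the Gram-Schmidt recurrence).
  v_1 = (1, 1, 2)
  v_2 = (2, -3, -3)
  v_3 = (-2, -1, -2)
Orthogonal basis:
  u_1 = (1, 1, 2)
  u_2 = (19/6, -11/6, -2/3)
  u_3 = (-9/83, -21/83, 15/83)

Apply the Gram-Schmidt recurrence
  u_1 = v_1
  u_i = v_i − Σ_{j<i} ((v_i · u_j) / (u_j · u_j)) · u_j.

Step by step this gives:
  u_1 = (1, 1, 2)
  u_2 = (19/6, -11/6, -2/3)
  u_3 = (-9/83, -21/83, 15/83)

Orthogonality check:
  u_2 · u_1 = 0 (should be 0)
  u_3 · u_1 = 0 (should be 0)
  u_3 · u_2 = 0 (should be 0)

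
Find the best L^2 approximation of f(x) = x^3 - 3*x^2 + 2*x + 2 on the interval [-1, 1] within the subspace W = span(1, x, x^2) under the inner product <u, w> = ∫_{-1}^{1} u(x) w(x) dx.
g(x) = -3*x^2 + 13*x/5 + 2

The best approximation g ∈ W is the orthogonal projection of f onto W. Writing g = a_0 + a_1 x + a_2 x^2, the coefficients solve the normal equations G · a = b where
  G_{ij} = <φ_i, φ_j> and b_i = <f, φ_i>, with φ_0 = 1, φ_1 = x, φ_2 = x^2.
G =
  [2, 0, 2/3]
  [0, 2/3, 0]
  [2/3, 0, 2/5],
b = (2, 26/15, 2/15).
Solving gives a_0 = 2, a_1 = 13/5, a_2 = -3, so
  g(x) = -3*x^2 + 13*x/5 + 2.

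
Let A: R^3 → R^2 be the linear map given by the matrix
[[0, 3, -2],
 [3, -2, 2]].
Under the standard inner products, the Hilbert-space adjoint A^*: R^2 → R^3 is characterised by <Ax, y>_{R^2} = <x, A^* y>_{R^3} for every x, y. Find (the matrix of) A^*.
A^* = A^T =
[[0, 3],
 [3, -2],
 [-2, 2]]

For real matrices with standard dot products, the defining identity <Ax, y> = <x, A^* y> gives (Ax)^T y = x^T (A^*) y, i.e. x^T A^T y = x^T (A^*) y. Since this holds for all x, y, we must have A^* = A^T. Therefore
A^* =
[[0, 3],
 [3, -2],
 [-2, 2]].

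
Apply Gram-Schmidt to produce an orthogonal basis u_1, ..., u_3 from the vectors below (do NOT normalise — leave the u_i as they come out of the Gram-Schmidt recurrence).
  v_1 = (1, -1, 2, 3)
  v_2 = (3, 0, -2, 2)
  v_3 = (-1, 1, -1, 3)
Orthogonal basis:
  u_1 = (1, -1, 2, 3)
  u_2 = (8/3, 1/3, -8/3, 1)
  u_3 = (-44/23, 29/23, -25/23, 41/23)

Apply the Gram-Schmidt recurrence
  u_1 = v_1
  u_i = v_i − Σ_{j<i} ((v_i · u_j) / (u_j · u_j)) · u_j.

Step by step this gives:
  u_1 = (1, -1, 2, 3)
  u_2 = (8/3, 1/3, -8/3, 1)
  u_3 = (-44/23, 29/23, -25/23, 41/23)

Orthogonality check:
  u_2 · u_1 = 0 (should be 0)
  u_3 · u_1 = 0 (should be 0)
  u_3 · u_2 = 0 (should be 0)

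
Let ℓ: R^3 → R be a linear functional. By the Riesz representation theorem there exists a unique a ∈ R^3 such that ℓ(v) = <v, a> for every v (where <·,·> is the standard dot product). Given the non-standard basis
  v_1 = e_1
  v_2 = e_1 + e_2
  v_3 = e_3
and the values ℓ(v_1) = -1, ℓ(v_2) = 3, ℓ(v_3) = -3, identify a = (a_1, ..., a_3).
a = (-1, 4, -3)

Write a = (a_1, ..., a_3) in the standard basis. For each basis vector v_i, ℓ(v_i) = <v_i, a> is a linear equation in the a_j's. Collect the n equations into a matrix system V a = ℓ, where row i of V is v_i (expressed in the standard basis). Since V is invertible (lower-triangular with 1s on the diagonal, up to permutation), solve by back-substitution:
  V =
[[1, 0, 0],
 [1, 1, 0],
 [0, 0, 1]]
  V a = (-1, 3, -3)
Solving gives a = (-1, 4, -3).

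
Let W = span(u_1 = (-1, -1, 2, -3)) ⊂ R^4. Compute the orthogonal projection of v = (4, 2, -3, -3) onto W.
proj_W(v) = (1/5, 1/5, -2/5, 3/5)

Set up U = [u_1 | ... | u_1] ∈ R^(4×1). The projector onto W = col(U) is P = U (U^T U)^(-1) U^T.
Compute U^T U =
  [15],
and U^T v = (-3).
Solve U^T U · c = U^T v for the coefficients: c = (-1/5). The projection is proj_W(v) = U c.
Check: (v - proj_W(v)) · u_1 = 0  (should be 0).
Result: proj_W(v) = (1/5, 1/5, -2/5, 3/5).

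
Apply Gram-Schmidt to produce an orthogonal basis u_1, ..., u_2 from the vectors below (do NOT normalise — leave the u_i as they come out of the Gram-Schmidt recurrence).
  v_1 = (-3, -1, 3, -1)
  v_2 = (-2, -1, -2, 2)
Orthogonal basis:
  u_1 = (-3, -1, 3, -1)
  u_2 = (-43/20, -21/20, -37/20, 39/20)

Apply the Gram-Schmidt recurrence
  u_1 = v_1
  u_i = v_i − Σ_{j<i} ((v_i · u_j) / (u_j · u_j)) · u_j.

Step by step this gives:
  u_1 = (-3, -1, 3, -1)
  u_2 = (-43/20, -21/20, -37/20, 39/20)

Orthogonality check:
  u_2 · u_1 = 0 (should be 0)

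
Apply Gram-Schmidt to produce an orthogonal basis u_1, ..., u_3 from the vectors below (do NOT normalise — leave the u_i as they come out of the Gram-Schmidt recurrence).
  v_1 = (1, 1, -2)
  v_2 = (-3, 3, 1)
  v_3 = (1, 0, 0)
Orthogonal basis:
  u_1 = (1, 1, -2)
  u_2 = (-8/3, 10/3, 1/3)
  u_3 = (49/110, 7/22, 21/55)

Apply the Gram-Schmidt recurrence
  u_1 = v_1
  u_i = v_i − Σ_{j<i} ((v_i · u_j) / (u_j · u_j)) · u_j.

Step by step this gives:
  u_1 = (1, 1, -2)
  u_2 = (-8/3, 10/3, 1/3)
  u_3 = (49/110, 7/22, 21/55)

Orthogonality check:
  u_2 · u_1 = 0 (should be 0)
  u_3 · u_1 = 0 (should be 0)
  u_3 · u_2 = 0 (should be 0)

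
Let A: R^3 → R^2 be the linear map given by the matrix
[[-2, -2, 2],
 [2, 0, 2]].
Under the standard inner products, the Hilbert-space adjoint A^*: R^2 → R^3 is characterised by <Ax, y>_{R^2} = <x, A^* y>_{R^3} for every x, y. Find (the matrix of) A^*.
A^* = A^T =
[[-2, 2],
 [-2, 0],
 [2, 2]]

For real matrices with standard dot products, the defining identity <Ax, y> = <x, A^* y> gives (Ax)^T y = x^T (A^*) y, i.e. x^T A^T y = x^T (A^*) y. Since this holds for all x, y, we must have A^* = A^T. Therefore
A^* =
[[-2, 2],
 [-2, 0],
 [2, 2]].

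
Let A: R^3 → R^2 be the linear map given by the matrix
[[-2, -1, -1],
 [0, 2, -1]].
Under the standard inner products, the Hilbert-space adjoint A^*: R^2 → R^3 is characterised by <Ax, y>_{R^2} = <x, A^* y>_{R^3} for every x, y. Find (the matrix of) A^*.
A^* = A^T =
[[-2, 0],
 [-1, 2],
 [-1, -1]]

For real matrices with standard dot products, the defining identity <Ax, y> = <x, A^* y> gives (Ax)^T y = x^T (A^*) y, i.e. x^T A^T y = x^T (A^*) y. Since this holds for all x, y, we must have A^* = A^T. Therefore
A^* =
[[-2, 0],
 [-1, 2],
 [-1, -1]].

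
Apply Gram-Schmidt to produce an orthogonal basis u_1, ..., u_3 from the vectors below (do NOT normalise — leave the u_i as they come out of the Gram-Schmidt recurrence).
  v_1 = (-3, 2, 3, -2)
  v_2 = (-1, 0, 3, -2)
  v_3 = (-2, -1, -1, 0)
Orthogonal basis:
  u_1 = (-3, 2, 3, -2)
  u_2 = (11/13, -16/13, 15/13, -10/13)
  u_3 = (-14/9, -14/9, -2/3, -2/9)

Apply the Gram-Schmidt recurrence
  u_1 = v_1
  u_i = v_i − Σ_{j<i} ((v_i · u_j) / (u_j · u_j)) · u_j.

Step by step this gives:
  u_1 = (-3, 2, 3, -2)
  u_2 = (11/13, -16/13, 15/13, -10/13)
  u_3 = (-14/9, -14/9, -2/3, -2/9)

Orthogonality check:
  u_2 · u_1 = 0 (should be 0)
  u_3 · u_1 = 0 (should be 0)
  u_3 · u_2 = 0 (should be 0)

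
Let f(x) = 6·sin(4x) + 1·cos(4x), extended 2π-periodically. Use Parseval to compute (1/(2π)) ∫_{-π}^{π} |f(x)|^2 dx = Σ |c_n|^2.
Σ |c_n|^2 = 37/2

Expand |f|^2 and use orthogonality of {sin(nx), cos(mx)} on [-π, π]:
  ∫_{-π}^{π} sin(nx)^2 dx = π, ∫ cos(mx)^2 dx = π, and cross terms integrate to 0.
So ∫_{-π}^{π} f(x)^2 dx = 6^2 · π + 1^2 · π = (36 + 1)π.
Divide by 2π: (36 + 1)/2 = 37/2.
By Parseval, this equals Σ |c_n|^2.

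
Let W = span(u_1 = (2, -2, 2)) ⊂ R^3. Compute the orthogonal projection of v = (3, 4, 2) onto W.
proj_W(v) = (1/3, -1/3, 1/3)

Set up U = [u_1 | ... | u_1] ∈ R^(3×1). The projector onto W = col(U) is P = U (U^T U)^(-1) U^T.
Compute U^T U =
  [12],
and U^T v = (2).
Solve U^T U · c = U^T v for the coefficients: c = (1/6). The projection is proj_W(v) = U c.
Check: (v - proj_W(v)) · u_1 = 0  (should be 0).
Result: proj_W(v) = (1/3, -1/3, 1/3).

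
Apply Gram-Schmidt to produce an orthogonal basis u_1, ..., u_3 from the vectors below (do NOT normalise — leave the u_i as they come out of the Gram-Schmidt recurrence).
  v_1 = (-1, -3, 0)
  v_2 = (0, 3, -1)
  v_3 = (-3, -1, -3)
Orthogonal basis:
  u_1 = (-1, -3, 0)
  u_2 = (-9/10, 3/10, -1)
  u_3 = (3/19, -1/19, -3/19)

Apply the Gram-Schmidt recurrence
  u_1 = v_1
  u_i = v_i − Σ_{j<i} ((v_i · u_j) / (u_j · u_j)) · u_j.

Step by step this gives:
  u_1 = (-1, -3, 0)
  u_2 = (-9/10, 3/10, -1)
  u_3 = (3/19, -1/19, -3/19)

Orthogonality check:
  u_2 · u_1 = 0 (should be 0)
  u_3 · u_1 = 0 (should be 0)
  u_3 · u_2 = 0 (should be 0)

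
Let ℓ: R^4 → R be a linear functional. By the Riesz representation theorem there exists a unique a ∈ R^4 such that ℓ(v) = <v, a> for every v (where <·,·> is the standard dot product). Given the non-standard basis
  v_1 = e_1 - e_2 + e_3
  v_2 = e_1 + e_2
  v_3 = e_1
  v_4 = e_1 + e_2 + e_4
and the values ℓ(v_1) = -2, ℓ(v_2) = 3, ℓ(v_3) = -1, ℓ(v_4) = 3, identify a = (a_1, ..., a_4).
a = (-1, 4, 3, 0)

Write a = (a_1, ..., a_4) in the standard basis. For each basis vector v_i, ℓ(v_i) = <v_i, a> is a linear equation in the a_j's. Collect the n equations into a matrix system V a = ℓ, where row i of V is v_i (expressed in the standard basis). Since V is invertible (lower-triangular with 1s on the diagonal, up to permutation), solve by back-substitution:
  V =
[[1, -1, 1, 0],
 [1, 1, 0, 0],
 [1, 0, 0, 0],
 [1, 1, 0, 1]]
  V a = (-2, 3, -1, 3)
Solving gives a = (-1, 4, 3, 0).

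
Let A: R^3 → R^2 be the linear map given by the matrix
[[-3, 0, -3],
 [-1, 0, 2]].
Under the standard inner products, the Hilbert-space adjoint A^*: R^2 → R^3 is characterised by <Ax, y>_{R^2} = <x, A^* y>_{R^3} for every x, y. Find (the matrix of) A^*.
A^* = A^T =
[[-3, -1],
 [0, 0],
 [-3, 2]]

For real matrices with standard dot products, the defining identity <Ax, y> = <x, A^* y> gives (Ax)^T y = x^T (A^*) y, i.e. x^T A^T y = x^T (A^*) y. Since this holds for all x, y, we must have A^* = A^T. Therefore
A^* =
[[-3, -1],
 [0, 0],
 [-3, 2]].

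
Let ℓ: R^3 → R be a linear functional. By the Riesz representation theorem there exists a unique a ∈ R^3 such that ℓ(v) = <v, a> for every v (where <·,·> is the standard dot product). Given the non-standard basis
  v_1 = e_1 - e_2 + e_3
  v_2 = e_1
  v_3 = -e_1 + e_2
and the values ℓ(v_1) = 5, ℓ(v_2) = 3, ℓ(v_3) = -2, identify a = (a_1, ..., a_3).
a = (3, 1, 3)

Write a = (a_1, ..., a_3) in the standard basis. For each basis vector v_i, ℓ(v_i) = <v_i, a> is a linear equation in the a_j's. Collect the n equations into a matrix system V a = ℓ, where row i of V is v_i (expressed in the standard basis). Since V is invertible (lower-triangular with 1s on the diagonal, up to permutation), solve by back-substitution:
  V =
[[1, -1, 1],
 [1, 0, 0],
 [-1, 1, 0]]
  V a = (5, 3, -2)
Solving gives a = (3, 1, 3).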